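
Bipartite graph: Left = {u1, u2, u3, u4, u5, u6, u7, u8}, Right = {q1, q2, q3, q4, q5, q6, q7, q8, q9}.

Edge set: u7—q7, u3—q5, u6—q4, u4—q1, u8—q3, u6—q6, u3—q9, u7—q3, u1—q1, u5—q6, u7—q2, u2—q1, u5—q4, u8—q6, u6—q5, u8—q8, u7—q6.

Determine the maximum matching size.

One maximum matching: u1-q1, u3-q9, u5-q4, u6-q5, u7-q2, u8-q6.
The set {u1, u2, u4} has only 1 neighbour ({q1}), so by Hall's theorem at most 6 of the 8 left vertices can be matched.

6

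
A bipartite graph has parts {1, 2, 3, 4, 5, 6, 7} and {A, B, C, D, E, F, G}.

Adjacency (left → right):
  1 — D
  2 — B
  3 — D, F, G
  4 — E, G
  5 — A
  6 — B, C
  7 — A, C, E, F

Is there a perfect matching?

Yes

A valid assignment of size 7: 1→D, 2→B, 3→F, 4→G, 5→A, 6→C, 7→E.
Every left vertex is matched, so this is a perfect matching.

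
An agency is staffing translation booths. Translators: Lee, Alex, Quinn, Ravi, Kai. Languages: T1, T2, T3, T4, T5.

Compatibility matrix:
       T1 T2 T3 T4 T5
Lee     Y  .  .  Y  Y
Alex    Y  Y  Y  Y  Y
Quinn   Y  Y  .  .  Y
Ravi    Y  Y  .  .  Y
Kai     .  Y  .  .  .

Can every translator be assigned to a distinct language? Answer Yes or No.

Yes

One maximum matching: Lee–T4, Alex–T3, Quinn–T1, Ravi–T5, Kai–T2.
All 5 translators are covered.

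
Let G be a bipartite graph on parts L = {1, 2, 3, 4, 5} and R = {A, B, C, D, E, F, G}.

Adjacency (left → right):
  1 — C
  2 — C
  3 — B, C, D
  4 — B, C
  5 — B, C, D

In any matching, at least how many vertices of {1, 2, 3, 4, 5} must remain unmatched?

One maximum matching: 1-C, 3-D, 4-B.
The set {1, 2, 3, 4, 5} has only 3 neighbours ({B, C, D}), so by Hall's theorem at most 3 of the 5 left vertices can be matched.
That matches 3 of the 5, leaving 2 unmatched; no matching can do better.

2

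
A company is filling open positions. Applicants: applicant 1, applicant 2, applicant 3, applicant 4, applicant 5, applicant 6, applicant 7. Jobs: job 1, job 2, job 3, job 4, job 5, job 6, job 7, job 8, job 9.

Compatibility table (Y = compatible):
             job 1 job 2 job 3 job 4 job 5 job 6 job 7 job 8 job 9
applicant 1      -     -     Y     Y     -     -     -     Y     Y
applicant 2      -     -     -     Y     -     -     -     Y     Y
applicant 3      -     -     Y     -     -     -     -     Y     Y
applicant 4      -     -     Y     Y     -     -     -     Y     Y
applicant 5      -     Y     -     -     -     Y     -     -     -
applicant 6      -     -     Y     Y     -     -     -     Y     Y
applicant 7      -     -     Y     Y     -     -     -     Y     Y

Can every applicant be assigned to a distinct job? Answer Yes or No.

No

The set {applicant 1, applicant 2, applicant 3, applicant 4, applicant 6, applicant 7} has only 4 neighbours ({job 3, job 4, job 8, job 9}), so by Hall's theorem at most 5 of the 7 applicants can be matched.
Hence no matching covers every applicant.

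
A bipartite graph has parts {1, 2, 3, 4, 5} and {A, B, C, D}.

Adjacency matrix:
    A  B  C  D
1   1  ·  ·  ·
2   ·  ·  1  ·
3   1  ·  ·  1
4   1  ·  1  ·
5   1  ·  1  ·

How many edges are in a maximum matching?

3

One maximum matching: 1→A, 2→C, 3→D.
The set {1, 2, 4, 5} has only 2 neighbours ({A, C}), so by Hall's theorem at most 3 of the 5 left vertices can be matched.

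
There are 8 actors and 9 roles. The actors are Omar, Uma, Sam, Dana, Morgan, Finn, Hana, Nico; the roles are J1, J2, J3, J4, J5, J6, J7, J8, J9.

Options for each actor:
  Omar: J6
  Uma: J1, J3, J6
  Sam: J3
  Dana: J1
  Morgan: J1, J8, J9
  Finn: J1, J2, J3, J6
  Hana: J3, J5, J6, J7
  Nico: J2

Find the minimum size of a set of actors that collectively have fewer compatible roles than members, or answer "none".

Take S = {Omar, Uma, Sam, Dana}. Its neighbourhood is {J1, J3, J6}, so |N(S)| = 3 < |S| = 4.
Every subset of size less than 4 has at least as many neighbours as members, so 4 is the minimum.

4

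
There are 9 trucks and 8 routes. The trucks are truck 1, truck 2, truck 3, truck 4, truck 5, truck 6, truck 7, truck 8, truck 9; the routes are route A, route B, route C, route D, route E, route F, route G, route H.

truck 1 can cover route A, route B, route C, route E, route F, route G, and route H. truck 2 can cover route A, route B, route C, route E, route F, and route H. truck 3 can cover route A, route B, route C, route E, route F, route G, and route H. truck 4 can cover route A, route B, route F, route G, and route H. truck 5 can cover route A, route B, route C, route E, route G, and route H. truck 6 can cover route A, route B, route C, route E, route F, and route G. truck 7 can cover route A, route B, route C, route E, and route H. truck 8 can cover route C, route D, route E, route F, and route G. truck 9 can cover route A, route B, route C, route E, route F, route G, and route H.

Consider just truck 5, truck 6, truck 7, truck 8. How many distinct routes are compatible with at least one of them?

The union of neighbours of {truck 5, truck 6, truck 7, truck 8} is {route A, route B, route C, route D, route E, route F, route G, route H}, which has 8 elements.
Since |N(S)| = 8 ≥ |S| = 4, Hall's condition holds for this subset.

8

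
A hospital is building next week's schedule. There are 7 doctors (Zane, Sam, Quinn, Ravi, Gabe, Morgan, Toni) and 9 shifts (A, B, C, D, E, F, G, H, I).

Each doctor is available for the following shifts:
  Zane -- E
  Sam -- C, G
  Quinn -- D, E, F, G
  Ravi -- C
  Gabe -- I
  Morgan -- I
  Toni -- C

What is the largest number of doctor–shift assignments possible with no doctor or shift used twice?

5

A valid assignment of size 5: Zane-E, Sam-G, Quinn-D, Ravi-C, Gabe-I.
The set {Ravi, Gabe, Morgan, Toni} has only 2 neighbours ({C, I}), so by Hall's theorem at most 5 of the 7 doctors can be matched.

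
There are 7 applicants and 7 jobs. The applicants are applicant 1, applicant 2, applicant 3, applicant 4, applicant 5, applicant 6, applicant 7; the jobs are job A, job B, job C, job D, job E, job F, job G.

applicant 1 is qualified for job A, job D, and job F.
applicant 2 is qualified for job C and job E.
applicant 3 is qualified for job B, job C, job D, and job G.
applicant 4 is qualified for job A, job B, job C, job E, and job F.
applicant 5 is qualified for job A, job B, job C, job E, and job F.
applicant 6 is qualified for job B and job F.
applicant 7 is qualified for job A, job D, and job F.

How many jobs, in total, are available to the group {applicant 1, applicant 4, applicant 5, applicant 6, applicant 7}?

The union of neighbours of {applicant 1, applicant 4, applicant 5, applicant 6, applicant 7} is {job A, job B, job C, job D, job E, job F}, which has 6 elements.
Since |N(S)| = 6 ≥ |S| = 5, Hall's condition holds for this subset.

6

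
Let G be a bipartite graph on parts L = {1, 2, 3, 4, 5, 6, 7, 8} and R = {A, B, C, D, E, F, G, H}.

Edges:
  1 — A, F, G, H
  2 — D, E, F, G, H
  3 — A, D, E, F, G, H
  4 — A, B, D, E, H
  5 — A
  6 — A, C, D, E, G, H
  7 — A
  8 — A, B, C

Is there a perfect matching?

No

The set {5, 7} has only 1 neighbour ({A}), so by Hall's theorem at most 7 of the 8 left vertices can be matched.
Hence no matching covers every left vertex.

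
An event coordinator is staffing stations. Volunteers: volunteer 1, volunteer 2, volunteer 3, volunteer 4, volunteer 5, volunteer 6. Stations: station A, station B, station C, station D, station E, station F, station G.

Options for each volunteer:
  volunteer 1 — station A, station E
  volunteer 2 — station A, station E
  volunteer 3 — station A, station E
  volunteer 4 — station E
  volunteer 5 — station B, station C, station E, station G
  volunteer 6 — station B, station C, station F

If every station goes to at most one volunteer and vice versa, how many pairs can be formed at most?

4

For example, pair volunteer 1-station E, volunteer 2-station A, volunteer 5-station C, volunteer 6-station B.
The set {volunteer 1, volunteer 2, volunteer 3, volunteer 4} has only 2 neighbours ({station A, station E}), so by Hall's theorem at most 4 of the 6 volunteers can be matched.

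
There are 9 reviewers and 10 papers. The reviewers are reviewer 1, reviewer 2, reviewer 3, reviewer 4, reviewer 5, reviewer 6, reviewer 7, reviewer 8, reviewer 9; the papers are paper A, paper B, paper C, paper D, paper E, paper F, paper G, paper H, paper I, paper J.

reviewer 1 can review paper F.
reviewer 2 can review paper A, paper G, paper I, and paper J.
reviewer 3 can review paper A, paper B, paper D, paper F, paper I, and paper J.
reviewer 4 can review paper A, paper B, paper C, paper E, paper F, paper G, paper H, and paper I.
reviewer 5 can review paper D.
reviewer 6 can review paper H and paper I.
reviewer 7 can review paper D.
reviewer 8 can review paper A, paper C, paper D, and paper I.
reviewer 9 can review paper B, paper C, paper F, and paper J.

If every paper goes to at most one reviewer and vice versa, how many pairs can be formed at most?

For example, pair reviewer 1→paper F, reviewer 2→paper A, reviewer 3→paper I, reviewer 4→paper B, reviewer 5→paper D, reviewer 6→paper H, reviewer 8→paper C, reviewer 9→paper J.
The set {reviewer 5, reviewer 7} has only 1 neighbour ({paper D}), so by Hall's theorem at most 8 of the 9 reviewers can be matched.

8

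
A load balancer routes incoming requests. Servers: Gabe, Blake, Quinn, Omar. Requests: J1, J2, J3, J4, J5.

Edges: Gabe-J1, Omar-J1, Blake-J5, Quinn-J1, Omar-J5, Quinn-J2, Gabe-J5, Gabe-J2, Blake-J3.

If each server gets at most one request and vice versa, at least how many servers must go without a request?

0

One maximum matching: Gabe-J1, Blake-J3, Quinn-J2, Omar-J5.
This saturates every server, so 4 is the maximum.
That matches 4 of the 4, leaving 0 unmatched; no matching can do better.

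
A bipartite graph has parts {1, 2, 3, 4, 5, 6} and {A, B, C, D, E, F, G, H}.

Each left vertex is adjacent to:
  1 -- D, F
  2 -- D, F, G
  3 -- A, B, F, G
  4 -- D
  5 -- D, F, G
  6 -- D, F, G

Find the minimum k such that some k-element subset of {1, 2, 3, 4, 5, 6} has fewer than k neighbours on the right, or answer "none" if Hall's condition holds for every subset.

4

Take S = {1, 2, 4, 5}. Its neighbourhood is {D, F, G}, so |N(S)| = 3 < |S| = 4.
Every subset of size less than 4 has at least as many neighbours as members, so 4 is the minimum.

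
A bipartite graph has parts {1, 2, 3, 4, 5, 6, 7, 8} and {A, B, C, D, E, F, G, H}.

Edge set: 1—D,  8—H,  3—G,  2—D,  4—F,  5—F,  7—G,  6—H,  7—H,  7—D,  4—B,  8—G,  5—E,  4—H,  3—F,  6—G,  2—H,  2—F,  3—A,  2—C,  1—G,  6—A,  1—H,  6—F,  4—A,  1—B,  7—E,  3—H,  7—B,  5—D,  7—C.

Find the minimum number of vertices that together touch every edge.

A maximum matching has 8 edges (e.g. 1–B, 2–C, 3–H, 4–F, 5–D, 6–A, 7–E, 8–G).
By König's theorem the minimum vertex cover has the same size. One such cover is {1, 2, 3, 4, 5, 6, 7, 8}.

8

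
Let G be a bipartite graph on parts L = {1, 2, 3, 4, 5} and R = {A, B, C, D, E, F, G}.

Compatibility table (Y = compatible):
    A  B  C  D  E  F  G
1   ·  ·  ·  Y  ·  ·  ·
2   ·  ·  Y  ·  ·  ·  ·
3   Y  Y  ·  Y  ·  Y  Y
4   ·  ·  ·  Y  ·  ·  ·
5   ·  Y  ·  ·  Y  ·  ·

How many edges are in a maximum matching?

One maximum matching: 1-D, 2-C, 3-G, 5-B.
The set {1, 4} has only 1 neighbour ({D}), so by Hall's theorem at most 4 of the 5 left vertices can be matched.

4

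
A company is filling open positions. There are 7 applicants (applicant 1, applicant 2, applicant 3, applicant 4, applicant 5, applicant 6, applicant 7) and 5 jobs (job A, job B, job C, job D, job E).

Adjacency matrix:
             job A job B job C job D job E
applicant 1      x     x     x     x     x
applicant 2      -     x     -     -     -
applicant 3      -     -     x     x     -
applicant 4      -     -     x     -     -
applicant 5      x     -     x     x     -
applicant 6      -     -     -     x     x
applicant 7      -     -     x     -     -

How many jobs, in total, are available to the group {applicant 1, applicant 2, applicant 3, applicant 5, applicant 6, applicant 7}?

5

The union of neighbours of {applicant 1, applicant 2, applicant 3, applicant 5, applicant 6, applicant 7} is {job A, job B, job C, job D, job E}, which has 5 elements.
Since |N(S)| = 5 < |S| = 6, Hall's condition fails for this subset.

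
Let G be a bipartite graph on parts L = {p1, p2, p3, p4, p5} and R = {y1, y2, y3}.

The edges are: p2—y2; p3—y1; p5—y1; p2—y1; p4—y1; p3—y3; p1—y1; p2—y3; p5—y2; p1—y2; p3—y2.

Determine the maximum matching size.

A valid assignment of size 3: p1-y2, p2-y1, p3-y3.
The set {p1, p2, p3, p4, p5} has only 3 neighbours ({y1, y2, y3}), so by Hall's theorem at most 3 of the 5 left vertices can be matched.

3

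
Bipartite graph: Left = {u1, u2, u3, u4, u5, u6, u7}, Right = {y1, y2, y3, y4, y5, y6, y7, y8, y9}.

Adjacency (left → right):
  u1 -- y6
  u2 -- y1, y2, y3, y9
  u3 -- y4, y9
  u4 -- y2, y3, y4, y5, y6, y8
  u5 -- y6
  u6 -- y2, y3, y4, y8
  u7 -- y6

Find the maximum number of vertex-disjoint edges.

For example, pair u1–y6, u2–y1, u3–y9, u4–y4, u6–y3.
The set {u1, u5, u7} has only 1 neighbour ({y6}), so by Hall's theorem at most 5 of the 7 left vertices can be matched.

5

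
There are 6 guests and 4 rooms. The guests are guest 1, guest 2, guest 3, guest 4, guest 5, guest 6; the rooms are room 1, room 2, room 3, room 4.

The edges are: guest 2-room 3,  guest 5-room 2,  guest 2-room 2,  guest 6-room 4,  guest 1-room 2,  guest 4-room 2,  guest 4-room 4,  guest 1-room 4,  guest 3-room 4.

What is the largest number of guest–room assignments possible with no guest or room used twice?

For example, pair guest 1–room 2, guest 2–room 3, guest 3–room 4.
The set {guest 1, guest 3, guest 4, guest 5, guest 6} has only 2 neighbours ({room 2, room 4}), so by Hall's theorem at most 3 of the 6 guests can be matched.

3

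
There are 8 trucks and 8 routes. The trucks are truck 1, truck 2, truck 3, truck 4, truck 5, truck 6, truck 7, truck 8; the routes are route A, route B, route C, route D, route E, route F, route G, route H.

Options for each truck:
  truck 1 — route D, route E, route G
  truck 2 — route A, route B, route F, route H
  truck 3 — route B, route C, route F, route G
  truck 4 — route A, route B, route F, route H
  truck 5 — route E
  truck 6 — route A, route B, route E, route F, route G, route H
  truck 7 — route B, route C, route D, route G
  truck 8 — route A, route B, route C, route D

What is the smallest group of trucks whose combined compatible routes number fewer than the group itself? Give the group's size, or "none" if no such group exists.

A matching saturating every truck exists, for instance truck 1→route D, truck 2→route F, truck 3→route C, truck 4→route A, truck 5→route E, truck 6→route H, truck 7→route G, truck 8→route B.
By Hall's marriage theorem, this means |N(S)| ≥ |S| for every subset S, so no violating subset exists.

none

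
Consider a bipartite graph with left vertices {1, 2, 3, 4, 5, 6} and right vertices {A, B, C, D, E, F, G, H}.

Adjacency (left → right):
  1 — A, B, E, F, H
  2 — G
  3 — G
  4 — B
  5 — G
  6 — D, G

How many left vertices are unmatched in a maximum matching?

One maximum matching: 1–A, 2–G, 4–B, 6–D.
The set {2, 3, 5} has only 1 neighbour ({G}), so by Hall's theorem at most 4 of the 6 left vertices can be matched.
That matches 4 of the 6, leaving 2 unmatched; no matching can do better.

2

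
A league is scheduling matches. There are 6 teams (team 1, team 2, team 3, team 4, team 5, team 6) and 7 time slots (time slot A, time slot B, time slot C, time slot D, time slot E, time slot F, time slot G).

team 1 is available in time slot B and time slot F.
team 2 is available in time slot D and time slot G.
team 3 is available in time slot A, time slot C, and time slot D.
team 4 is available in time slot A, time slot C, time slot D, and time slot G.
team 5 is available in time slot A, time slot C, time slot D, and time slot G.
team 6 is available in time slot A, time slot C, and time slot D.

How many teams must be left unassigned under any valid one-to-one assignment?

A valid assignment of size 5: team 1→time slot F, team 2→time slot G, team 3→time slot C, team 4→time slot A, team 5→time slot D.
The set {team 2, team 3, team 4, team 5, team 6} has only 4 neighbours ({time slot A, time slot C, time slot D, time slot G}), so by Hall's theorem at most 5 of the 6 teams can be matched.
That matches 5 of the 6, leaving 1 unmatched; no matching can do better.

1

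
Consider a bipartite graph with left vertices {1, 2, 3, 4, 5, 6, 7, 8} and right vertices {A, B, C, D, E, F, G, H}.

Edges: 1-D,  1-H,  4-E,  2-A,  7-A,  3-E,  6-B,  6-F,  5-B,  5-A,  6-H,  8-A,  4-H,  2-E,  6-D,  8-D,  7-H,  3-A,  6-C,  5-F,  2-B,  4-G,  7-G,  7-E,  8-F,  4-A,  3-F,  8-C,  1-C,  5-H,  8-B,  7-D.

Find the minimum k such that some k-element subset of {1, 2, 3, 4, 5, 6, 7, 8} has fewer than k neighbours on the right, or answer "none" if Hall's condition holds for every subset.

A matching saturating every left vertex exists, for instance 1→C, 2→B, 3→E, 4→G, 5→F, 6→D, 7→H, 8→A.
By Hall's marriage theorem, this means |N(S)| ≥ |S| for every subset S, so no violating subset exists.

none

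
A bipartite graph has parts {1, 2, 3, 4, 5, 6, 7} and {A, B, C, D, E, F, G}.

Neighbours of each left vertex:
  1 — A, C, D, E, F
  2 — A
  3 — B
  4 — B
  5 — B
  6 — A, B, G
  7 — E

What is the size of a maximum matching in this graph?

5

For example, pair 1→F, 2→A, 3→B, 6→G, 7→E.
The set {3, 4, 5} has only 1 neighbour ({B}), so by Hall's theorem at most 5 of the 7 left vertices can be matched.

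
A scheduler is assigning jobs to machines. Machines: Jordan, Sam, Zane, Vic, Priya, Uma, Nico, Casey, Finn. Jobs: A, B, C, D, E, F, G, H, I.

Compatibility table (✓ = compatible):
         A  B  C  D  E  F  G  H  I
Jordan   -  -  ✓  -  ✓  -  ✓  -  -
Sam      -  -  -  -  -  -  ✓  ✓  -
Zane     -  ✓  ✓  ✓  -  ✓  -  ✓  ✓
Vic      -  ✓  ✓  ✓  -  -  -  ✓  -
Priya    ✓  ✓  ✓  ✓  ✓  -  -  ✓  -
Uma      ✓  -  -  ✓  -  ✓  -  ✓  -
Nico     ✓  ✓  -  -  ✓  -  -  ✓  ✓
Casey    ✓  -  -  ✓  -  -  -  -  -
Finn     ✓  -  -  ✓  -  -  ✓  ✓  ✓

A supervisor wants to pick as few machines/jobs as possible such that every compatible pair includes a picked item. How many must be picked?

The 9 edges Jordan–E, Sam–H, Zane–B, Vic–C, Priya–A, Uma–F, Nico–I, Casey–D, Finn–G form a matching, so any vertex cover needs at least 9 vertices (one per matched edge).
Conversely {Jordan, Sam, Zane, Vic, Priya, Uma, Nico, Casey, Finn} meets every edge and has exactly 9 vertices, so 9 is optimal.

9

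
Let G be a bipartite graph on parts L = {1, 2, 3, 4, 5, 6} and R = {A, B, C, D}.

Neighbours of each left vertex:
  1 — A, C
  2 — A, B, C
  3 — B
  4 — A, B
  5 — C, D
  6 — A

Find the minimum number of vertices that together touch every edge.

4

A maximum matching has 4 edges (e.g. 1–A, 2–C, 3–B, 5–D).
By König's theorem the minimum vertex cover has the same size. One such cover is {5, A, B, C}.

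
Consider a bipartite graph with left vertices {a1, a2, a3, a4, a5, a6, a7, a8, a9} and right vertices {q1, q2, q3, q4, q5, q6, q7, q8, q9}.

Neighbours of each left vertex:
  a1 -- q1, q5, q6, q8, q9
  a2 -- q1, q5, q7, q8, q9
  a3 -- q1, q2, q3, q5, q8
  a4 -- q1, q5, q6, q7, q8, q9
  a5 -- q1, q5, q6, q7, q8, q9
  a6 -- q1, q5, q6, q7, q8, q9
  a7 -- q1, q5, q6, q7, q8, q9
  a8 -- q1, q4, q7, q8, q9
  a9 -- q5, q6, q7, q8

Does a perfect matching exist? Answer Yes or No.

No

The set {a1, a2, a4, a5, a6, a7, a9} has only 6 neighbours ({q1, q5, q6, q7, q8, q9}), so by Hall's theorem at most 8 of the 9 left vertices can be matched.
Hence no matching covers every left vertex.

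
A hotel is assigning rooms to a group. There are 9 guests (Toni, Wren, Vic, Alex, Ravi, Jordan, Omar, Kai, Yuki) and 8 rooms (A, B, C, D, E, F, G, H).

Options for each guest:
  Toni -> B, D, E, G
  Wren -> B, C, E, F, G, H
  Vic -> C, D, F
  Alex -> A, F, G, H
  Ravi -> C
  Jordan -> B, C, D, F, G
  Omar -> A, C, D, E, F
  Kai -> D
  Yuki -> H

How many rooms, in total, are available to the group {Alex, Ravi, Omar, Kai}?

The union of neighbours of {Alex, Ravi, Omar, Kai} is {A, C, D, E, F, G, H}, which has 7 elements.
Since |N(S)| = 7 ≥ |S| = 4, Hall's condition holds for this subset.

7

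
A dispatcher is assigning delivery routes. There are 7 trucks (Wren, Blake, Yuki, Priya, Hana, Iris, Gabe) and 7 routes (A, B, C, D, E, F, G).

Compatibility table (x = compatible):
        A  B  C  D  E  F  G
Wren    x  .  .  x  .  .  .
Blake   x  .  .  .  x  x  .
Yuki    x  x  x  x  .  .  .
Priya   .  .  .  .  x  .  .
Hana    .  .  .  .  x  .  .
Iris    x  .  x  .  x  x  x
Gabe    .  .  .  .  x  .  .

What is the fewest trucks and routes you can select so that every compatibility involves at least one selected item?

5

The 5 edges Wren–D, Blake–F, Yuki–B, Priya–E, Iris–G form a matching, so any vertex cover needs at least 5 vertices (one per matched edge).
Conversely {Wren, Blake, Yuki, Iris, E} meets every edge and has exactly 5 vertices, so 5 is optimal.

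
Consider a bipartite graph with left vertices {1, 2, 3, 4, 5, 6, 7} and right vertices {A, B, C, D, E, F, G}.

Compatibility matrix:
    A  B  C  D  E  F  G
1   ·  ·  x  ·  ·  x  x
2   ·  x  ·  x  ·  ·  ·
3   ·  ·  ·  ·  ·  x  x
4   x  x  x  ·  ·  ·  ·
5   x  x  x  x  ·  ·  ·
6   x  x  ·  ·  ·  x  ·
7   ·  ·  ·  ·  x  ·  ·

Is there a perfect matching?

For example, pair 1→F, 2→D, 3→G, 4→A, 5→C, 6→B, 7→E.
Every left vertex is matched, so this is a perfect matching.

Yes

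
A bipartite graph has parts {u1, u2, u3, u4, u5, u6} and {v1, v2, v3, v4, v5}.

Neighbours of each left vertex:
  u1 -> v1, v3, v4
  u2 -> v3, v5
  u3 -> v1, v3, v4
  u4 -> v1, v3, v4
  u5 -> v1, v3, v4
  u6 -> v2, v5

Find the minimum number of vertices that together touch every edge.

{u2, u6, v1, v3, v4} is a vertex cover of size 5: every edge has an endpoint in this set.
No smaller cover exists because u1–v3, u2–v5, u3–v4, u4–v1, u6–v2 is a matching of size 5, and a cover must include an endpoint of each of these disjoint edges (König's theorem).

5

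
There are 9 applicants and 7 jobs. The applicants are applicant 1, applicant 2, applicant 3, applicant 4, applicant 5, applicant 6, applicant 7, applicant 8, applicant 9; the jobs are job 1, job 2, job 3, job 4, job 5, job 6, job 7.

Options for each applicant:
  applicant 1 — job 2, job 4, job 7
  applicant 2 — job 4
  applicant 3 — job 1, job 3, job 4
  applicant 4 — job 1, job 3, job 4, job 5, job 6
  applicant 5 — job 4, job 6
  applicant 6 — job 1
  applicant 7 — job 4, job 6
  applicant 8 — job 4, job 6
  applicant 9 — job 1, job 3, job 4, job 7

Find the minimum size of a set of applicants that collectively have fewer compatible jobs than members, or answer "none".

Take S = {applicant 2, applicant 5, applicant 7}. Its neighbourhood is {job 4, job 6}, so |N(S)| = 2 < |S| = 3.
Every subset of size less than 3 has at least as many neighbours as members, so 3 is the minimum.

3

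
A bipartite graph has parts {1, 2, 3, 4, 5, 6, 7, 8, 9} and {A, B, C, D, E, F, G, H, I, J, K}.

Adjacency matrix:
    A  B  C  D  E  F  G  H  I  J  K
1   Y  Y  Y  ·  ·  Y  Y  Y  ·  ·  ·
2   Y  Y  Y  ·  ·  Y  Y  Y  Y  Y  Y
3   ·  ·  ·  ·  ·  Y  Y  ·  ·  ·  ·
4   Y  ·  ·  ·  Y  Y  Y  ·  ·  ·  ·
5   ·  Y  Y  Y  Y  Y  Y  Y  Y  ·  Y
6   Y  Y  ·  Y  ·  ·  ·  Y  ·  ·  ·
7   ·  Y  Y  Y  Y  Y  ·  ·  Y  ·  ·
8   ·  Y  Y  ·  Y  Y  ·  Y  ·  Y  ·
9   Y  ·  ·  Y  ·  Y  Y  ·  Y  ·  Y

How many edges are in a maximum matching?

One maximum matching: 1→H, 2→J, 3→F, 4→A, 5→K, 6→D, 7→B, 8→E, 9→G.
All 9 left vertices are matched, so no larger matching exists.

9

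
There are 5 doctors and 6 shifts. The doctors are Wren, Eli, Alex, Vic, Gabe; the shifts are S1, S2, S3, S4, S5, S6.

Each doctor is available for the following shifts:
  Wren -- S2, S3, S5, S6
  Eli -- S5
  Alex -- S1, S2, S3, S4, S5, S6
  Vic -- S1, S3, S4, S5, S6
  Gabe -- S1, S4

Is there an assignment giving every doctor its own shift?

A valid assignment of size 5: Wren–S2, Eli–S5, Alex–S3, Vic–S6, Gabe–S4.
All 5 doctors are covered.

Yes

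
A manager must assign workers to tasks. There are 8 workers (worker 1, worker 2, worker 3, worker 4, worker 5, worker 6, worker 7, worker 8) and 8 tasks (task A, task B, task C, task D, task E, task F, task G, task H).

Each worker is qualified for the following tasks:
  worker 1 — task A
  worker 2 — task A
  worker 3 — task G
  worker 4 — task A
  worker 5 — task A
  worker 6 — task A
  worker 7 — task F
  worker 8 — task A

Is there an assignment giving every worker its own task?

The set {worker 1, worker 2, worker 4, worker 5, worker 6, worker 8} has only 1 neighbour ({task A}), so by Hall's theorem at most 3 of the 8 workers can be matched.
Hence no matching covers every worker.

No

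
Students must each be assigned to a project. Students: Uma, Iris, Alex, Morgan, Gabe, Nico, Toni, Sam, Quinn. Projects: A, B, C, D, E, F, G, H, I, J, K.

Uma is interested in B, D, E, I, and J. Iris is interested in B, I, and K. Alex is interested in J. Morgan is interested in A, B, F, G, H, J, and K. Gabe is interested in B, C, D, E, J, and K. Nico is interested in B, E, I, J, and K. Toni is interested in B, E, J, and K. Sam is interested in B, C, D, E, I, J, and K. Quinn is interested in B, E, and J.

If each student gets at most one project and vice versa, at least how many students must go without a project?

1

A valid assignment of size 8: Uma→D, Iris→I, Alex→J, Morgan→G, Gabe→C, Nico→E, Toni→B, Sam→K.
The set {Uma, Iris, Alex, Gabe, Nico, Toni, Sam, Quinn} has only 7 neighbours ({B, C, D, E, I, J, K}), so by Hall's theorem at most 8 of the 9 students can be matched.
That matches 8 of the 9, leaving 1 unmatched; no matching can do better.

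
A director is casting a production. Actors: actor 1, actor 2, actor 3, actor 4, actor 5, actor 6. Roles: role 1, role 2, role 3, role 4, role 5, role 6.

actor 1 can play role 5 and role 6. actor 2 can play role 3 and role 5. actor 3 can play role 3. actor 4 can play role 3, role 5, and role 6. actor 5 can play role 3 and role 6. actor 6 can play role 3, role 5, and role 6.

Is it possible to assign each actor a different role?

No

The set {actor 1, actor 2, actor 3, actor 4, actor 5, actor 6} has only 3 neighbours ({role 3, role 5, role 6}), so by Hall's theorem at most 3 of the 6 actors can be matched.
Hence no matching covers every actor.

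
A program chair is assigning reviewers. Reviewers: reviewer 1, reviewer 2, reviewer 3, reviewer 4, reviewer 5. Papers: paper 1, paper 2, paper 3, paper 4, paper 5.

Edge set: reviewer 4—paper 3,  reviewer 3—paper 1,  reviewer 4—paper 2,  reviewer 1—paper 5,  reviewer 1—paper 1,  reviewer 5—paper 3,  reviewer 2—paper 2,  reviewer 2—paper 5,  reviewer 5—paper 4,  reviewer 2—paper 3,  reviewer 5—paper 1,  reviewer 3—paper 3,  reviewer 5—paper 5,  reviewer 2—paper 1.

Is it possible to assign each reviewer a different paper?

One maximum matching: reviewer 1–paper 5, reviewer 2–paper 1, reviewer 3–paper 3, reviewer 4–paper 2, reviewer 5–paper 4.
All 5 reviewers are covered.

Yes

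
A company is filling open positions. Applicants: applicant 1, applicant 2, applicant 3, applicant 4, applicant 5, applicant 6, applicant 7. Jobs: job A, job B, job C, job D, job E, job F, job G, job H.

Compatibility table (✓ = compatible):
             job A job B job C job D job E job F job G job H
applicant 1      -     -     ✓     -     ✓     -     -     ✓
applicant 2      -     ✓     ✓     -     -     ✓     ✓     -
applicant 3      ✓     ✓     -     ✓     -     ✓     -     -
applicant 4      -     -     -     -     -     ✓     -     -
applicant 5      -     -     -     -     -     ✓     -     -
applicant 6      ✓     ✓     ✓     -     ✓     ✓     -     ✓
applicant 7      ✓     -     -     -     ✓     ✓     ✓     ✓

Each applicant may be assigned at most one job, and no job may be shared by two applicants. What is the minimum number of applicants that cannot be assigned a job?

For example, pair applicant 1–job E, applicant 2–job G, applicant 3–job A, applicant 4–job F, applicant 6–job B, applicant 7–job H.
The set {applicant 4, applicant 5} has only 1 neighbour ({job F}), so by Hall's theorem at most 6 of the 7 applicants can be matched.
That matches 6 of the 7, leaving 1 unmatched; no matching can do better.

1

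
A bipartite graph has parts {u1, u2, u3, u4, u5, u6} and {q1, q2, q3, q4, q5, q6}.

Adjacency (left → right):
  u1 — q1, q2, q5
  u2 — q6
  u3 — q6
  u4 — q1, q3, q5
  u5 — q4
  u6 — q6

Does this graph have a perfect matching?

The set {u2, u3, u6} has only 1 neighbour ({q6}), so by Hall's theorem at most 4 of the 6 left vertices can be matched.
Hence no matching covers every left vertex.

No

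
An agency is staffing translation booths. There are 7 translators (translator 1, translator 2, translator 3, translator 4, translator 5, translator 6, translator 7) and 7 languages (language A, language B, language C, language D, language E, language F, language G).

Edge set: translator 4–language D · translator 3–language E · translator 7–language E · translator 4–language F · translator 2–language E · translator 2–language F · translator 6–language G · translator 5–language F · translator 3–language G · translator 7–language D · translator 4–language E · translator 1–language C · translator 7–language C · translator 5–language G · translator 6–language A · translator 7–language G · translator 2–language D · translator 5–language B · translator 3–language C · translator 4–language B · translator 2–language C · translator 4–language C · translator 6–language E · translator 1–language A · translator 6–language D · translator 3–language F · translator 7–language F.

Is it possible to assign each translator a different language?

Yes

A valid assignment of size 7: translator 1-language C, translator 2-language E, translator 3-language G, translator 4-language D, translator 5-language B, translator 6-language A, translator 7-language F.
All 7 translators are covered.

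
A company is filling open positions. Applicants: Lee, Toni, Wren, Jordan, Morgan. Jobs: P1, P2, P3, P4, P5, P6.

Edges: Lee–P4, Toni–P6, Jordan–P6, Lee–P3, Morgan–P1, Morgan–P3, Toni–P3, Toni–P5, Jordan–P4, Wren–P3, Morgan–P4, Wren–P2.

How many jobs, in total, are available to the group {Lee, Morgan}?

3

The union of neighbours of {Lee, Morgan} is {P1, P3, P4}, which has 3 elements.
Since |N(S)| = 3 ≥ |S| = 2, Hall's condition holds for this subset.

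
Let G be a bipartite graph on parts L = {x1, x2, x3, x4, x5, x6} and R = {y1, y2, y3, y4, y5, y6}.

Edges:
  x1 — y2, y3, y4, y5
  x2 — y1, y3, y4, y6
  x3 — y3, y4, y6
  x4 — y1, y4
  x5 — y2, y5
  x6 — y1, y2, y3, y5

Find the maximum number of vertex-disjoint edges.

One maximum matching: x1-y2, x2-y1, x3-y6, x4-y4, x5-y5, x6-y3.
This saturates every left vertex, so 6 is the maximum.

6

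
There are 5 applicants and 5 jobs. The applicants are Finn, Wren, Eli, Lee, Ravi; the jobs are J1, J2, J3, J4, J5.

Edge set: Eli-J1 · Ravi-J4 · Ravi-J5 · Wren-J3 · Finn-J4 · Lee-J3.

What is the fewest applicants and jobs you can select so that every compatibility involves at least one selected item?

4

A maximum matching has 4 edges (e.g. Finn–J4, Wren–J3, Eli–J1, Ravi–J5).
By König's theorem the minimum vertex cover has the same size. One such cover is {Finn, Eli, Ravi, J3}.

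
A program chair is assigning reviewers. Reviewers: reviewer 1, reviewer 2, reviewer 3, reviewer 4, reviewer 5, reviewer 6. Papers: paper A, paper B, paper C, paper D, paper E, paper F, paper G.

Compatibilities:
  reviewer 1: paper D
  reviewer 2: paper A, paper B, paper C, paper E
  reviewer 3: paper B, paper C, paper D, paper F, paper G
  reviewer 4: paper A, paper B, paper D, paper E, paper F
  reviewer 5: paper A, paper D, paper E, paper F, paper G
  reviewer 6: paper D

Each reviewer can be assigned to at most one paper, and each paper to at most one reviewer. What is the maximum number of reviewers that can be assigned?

For example, pair reviewer 1→paper D, reviewer 2→paper C, reviewer 3→paper B, reviewer 4→paper E, reviewer 5→paper G.
The set {reviewer 1, reviewer 6} has only 1 neighbour ({paper D}), so by Hall's theorem at most 5 of the 6 reviewers can be matched.

5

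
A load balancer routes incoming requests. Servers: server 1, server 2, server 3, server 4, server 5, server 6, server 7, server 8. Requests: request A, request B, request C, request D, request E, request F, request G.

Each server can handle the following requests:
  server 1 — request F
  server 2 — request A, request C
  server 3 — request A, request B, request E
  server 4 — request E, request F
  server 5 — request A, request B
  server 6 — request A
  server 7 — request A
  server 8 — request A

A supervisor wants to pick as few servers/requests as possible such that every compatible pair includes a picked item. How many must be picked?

5

The 5 edges server 1–request F, server 2–request C, server 3–request B, server 4–request E, server 5–request A form a matching, so any vertex cover needs at least 5 vertices (one per matched edge).
Conversely {server 2, request A, request B, request E, request F} meets every edge and has exactly 5 vertices, so 5 is optimal.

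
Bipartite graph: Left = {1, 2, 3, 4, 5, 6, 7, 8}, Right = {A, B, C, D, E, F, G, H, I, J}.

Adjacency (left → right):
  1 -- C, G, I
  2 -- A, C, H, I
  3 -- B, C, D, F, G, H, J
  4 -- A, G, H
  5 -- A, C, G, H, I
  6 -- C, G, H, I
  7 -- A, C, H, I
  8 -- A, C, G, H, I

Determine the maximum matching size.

6

One maximum matching: 1→G, 2→I, 3→J, 4→H, 5→A, 6→C.
The set {1, 2, 4, 5, 6, 7, 8} has only 5 neighbours ({A, C, G, H, I}), so by Hall's theorem at most 6 of the 8 left vertices can be matched.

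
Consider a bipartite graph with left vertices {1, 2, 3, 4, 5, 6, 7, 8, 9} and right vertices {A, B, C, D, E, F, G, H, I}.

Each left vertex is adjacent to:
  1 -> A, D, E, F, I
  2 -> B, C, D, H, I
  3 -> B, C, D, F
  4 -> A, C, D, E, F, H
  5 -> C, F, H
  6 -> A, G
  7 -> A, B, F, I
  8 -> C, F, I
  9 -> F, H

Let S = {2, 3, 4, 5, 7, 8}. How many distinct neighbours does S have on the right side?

8

The union of neighbours of {2, 3, 4, 5, 7, 8} is {A, B, C, D, E, F, H, I}, which has 8 elements.
Since |N(S)| = 8 ≥ |S| = 6, Hall's condition holds for this subset.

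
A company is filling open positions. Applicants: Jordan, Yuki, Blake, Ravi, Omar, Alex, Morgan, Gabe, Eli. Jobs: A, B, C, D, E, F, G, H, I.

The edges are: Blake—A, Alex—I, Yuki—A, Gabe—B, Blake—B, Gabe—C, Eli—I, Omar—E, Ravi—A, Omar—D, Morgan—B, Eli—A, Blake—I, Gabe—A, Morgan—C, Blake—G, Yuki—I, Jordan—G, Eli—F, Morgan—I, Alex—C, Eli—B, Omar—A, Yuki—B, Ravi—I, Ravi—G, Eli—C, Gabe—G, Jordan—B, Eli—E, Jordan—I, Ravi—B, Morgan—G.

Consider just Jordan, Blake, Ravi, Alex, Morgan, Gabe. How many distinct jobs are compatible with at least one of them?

The union of neighbours of {Jordan, Blake, Ravi, Alex, Morgan, Gabe} is {A, B, C, G, I}, which has 5 elements.
Since |N(S)| = 5 < |S| = 6, Hall's condition fails for this subset.

5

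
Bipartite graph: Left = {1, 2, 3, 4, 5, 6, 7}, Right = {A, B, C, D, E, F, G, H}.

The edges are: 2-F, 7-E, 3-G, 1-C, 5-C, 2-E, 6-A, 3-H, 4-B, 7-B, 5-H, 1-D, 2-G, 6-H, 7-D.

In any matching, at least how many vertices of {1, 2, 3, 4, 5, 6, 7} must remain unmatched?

0

A valid assignment of size 7: 1→D, 2→G, 3→H, 4→B, 5→C, 6→A, 7→E.
All 7 left vertices are matched, so no larger matching exists.
That matches 7 of the 7, leaving 0 unmatched; no matching can do better.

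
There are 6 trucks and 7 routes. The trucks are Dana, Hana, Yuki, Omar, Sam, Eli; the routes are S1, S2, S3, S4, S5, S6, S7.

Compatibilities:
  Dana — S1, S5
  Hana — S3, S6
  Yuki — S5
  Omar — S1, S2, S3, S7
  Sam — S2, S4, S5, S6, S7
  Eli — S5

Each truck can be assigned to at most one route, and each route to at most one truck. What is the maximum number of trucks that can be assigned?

5

For example, pair Dana→S1, Hana→S6, Yuki→S5, Omar→S7, Sam→S2.
The set {Yuki, Eli} has only 1 neighbour ({S5}), so by Hall's theorem at most 5 of the 6 trucks can be matched.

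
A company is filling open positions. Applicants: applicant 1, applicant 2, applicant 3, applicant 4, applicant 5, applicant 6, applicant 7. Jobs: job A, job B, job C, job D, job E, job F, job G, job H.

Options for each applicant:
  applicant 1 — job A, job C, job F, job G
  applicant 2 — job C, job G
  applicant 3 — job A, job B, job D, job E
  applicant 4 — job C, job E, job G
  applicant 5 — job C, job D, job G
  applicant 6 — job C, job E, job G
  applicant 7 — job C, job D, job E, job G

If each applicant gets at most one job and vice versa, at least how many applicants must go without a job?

One maximum matching: applicant 1-job F, applicant 2-job C, applicant 3-job A, applicant 4-job E, applicant 5-job D, applicant 6-job G.
The set {applicant 2, applicant 4, applicant 5, applicant 6, applicant 7} has only 4 neighbours ({job C, job D, job E, job G}), so by Hall's theorem at most 6 of the 7 applicants can be matched.
That matches 6 of the 7, leaving 1 unmatched; no matching can do better.

1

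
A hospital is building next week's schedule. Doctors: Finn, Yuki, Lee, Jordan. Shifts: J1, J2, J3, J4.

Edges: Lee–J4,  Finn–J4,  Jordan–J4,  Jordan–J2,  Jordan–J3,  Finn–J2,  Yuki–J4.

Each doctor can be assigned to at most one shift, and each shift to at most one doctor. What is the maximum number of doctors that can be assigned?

One maximum matching: Finn–J2, Yuki–J4, Jordan–J3.
The set {Yuki, Lee} has only 1 neighbour ({J4}), so by Hall's theorem at most 3 of the 4 doctors can be matched.

3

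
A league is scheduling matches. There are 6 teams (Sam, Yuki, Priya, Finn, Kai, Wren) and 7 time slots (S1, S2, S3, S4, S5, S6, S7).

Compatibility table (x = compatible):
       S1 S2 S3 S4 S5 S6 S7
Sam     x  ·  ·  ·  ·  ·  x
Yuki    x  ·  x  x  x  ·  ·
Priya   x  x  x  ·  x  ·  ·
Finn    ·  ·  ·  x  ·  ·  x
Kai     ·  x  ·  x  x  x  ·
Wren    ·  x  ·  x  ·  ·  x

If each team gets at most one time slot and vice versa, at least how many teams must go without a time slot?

0

One maximum matching: Sam-S1, Yuki-S3, Priya-S5, Finn-S7, Kai-S4, Wren-S2.
All 6 teams are matched, so no larger matching exists.
That matches 6 of the 6, leaving 0 unmatched; no matching can do better.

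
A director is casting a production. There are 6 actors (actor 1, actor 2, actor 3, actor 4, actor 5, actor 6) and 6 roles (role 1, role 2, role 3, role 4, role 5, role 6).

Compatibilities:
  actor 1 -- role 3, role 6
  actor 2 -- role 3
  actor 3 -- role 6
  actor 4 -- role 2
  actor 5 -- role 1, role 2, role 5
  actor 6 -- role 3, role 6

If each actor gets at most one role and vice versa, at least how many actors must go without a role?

2

One maximum matching: actor 1→role 6, actor 2→role 3, actor 4→role 2, actor 5→role 5.
The set {actor 1, actor 2, actor 3, actor 6} has only 2 neighbours ({role 3, role 6}), so by Hall's theorem at most 4 of the 6 actors can be matched.
That matches 4 of the 6, leaving 2 unmatched; no matching can do better.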